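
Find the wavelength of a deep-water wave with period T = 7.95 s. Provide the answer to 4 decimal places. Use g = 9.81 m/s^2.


L0 = g * T^2 / (2 * pi)
L0 = 9.81 * 7.95^2 / (2 * pi)
L0 = 9.81 * 63.2025 / 6.28319
L0 = 620.0165 / 6.28319
L0 = 98.6787 m

98.6787


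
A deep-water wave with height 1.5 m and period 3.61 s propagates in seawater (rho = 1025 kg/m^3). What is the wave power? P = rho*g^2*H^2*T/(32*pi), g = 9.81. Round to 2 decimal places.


P = rho * g^2 * H^2 * T / (32 * pi)
P = 1025 * 9.81^2 * 1.5^2 * 3.61 / (32 * pi)
P = 1025 * 96.2361 * 2.2500 * 3.61 / 100.53096
P = 7969.88 W/m

7969.88


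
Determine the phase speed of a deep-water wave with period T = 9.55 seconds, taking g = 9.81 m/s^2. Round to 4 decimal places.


We use the deep-water celerity formula:
C = g * T / (2 * pi)
C = 9.81 * 9.55 / (2 * 3.14159...)
C = 93.685500 / 6.283185
C = 14.9105 m/s

14.9105


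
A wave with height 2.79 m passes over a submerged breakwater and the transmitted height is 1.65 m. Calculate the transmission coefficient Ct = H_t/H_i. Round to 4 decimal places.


Ct = H_t / H_i
Ct = 1.65 / 2.79
Ct = 0.5914

0.5914


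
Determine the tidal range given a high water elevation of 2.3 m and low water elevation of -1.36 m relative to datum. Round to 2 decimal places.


Tidal range = High water - Low water
Tidal range = 2.3 - (-1.36)
Tidal range = 3.66 m

3.66


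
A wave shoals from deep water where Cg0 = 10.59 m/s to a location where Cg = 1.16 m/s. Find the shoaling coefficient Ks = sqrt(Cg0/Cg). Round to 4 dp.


Ks = sqrt(Cg0 / Cg)
Ks = sqrt(10.59 / 1.16)
Ks = sqrt(9.1293)
Ks = 3.0215

3.0215


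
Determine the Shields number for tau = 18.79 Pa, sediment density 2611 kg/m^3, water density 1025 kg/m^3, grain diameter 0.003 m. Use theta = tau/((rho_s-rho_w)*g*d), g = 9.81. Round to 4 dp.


theta = tau / ((rho_s - rho_w) * g * d)
rho_s - rho_w = 2611 - 1025 = 1586
Denominator = 1586 * 9.81 * 0.003 = 46.675980
theta = 18.79 / 46.675980
theta = 0.4026

0.4026


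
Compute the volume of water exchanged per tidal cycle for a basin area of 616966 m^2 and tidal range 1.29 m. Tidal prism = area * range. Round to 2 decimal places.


Tidal prism = Area * Tidal range
P = 616966 * 1.29
P = 795886.14 m^3

795886.14


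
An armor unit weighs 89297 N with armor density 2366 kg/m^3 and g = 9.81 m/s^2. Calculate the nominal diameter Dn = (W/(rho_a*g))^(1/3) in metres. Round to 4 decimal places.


V = W / (rho_a * g)
V = 89297 / (2366 * 9.81)
V = 89297 / 23210.46
V = 3.847274 m^3
Dn = V^(1/3) = 3.847274^(1/3)
Dn = 1.5669 m

1.5669


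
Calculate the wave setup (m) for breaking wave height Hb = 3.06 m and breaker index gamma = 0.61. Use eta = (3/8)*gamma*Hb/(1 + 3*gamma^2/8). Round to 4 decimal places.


eta = (3/8) * gamma * Hb / (1 + 3*gamma^2/8)
Numerator = (3/8) * 0.61 * 3.06 = 0.699975
Denominator = 1 + 3*0.61^2/8 = 1 + 0.139538 = 1.139538
eta = 0.699975 / 1.139538
eta = 0.6143 m

0.6143


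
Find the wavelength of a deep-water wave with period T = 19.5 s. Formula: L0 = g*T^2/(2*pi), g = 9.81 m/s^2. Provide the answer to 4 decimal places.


L0 = g * T^2 / (2 * pi)
L0 = 9.81 * 19.5^2 / (2 * pi)
L0 = 9.81 * 380.2500 / 6.28319
L0 = 3730.2525 / 6.28319
L0 = 593.6881 m

593.6881


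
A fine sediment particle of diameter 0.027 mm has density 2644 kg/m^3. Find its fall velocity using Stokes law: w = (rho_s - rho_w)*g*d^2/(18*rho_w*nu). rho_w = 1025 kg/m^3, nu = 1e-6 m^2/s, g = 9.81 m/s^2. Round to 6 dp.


w = (rho_s - rho_w) * g * d^2 / (18 * rho_w * nu)
d = 0.027 mm = 0.000027 m
rho_s - rho_w = 2644 - 1025 = 1619
Numerator = 1619 * 9.81 * (0.000027)^2 = 0.000011578262
Denominator = 18 * 1025 * 1e-6 = 0.018450
w = 0.000628 m/s

0.000628


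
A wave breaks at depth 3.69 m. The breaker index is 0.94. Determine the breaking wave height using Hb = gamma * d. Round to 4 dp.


Hb = gamma * d
Hb = 0.94 * 3.69
Hb = 3.4686 m

3.4686


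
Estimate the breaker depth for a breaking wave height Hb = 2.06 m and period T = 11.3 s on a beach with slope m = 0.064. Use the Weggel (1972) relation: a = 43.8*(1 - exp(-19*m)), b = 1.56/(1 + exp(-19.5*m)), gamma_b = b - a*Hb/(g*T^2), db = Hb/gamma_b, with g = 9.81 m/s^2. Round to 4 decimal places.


a = 43.8 * (1 - exp(-19 * m))
exp(-19 * 0.064) = exp(-1.2160) = 0.296413
a = 43.8 * (1 - 0.296413) = 30.817091
b = 1.56 / (1 + exp(-19.5 * m))
exp(-19.5 * 0.064) = exp(-1.2480) = 0.287078
b = 1.56 / (1 + 0.287078) = 1.212047
Hb / (g * T^2) = 2.06 / (9.81 * 11.3^2) = 2.06 / 1252.6389 = 0.00164453
gamma_b = b - a * Hb/(g*T^2) = 1.212047 - 30.817091 * 0.00164453 = 1.161368
db = Hb / gamma_b = 2.06 / 1.161368
db = 1.7738 m

1.7738


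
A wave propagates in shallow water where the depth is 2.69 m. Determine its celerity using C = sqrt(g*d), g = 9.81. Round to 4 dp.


Using the shallow-water approximation:
C = sqrt(g * d) = sqrt(9.81 * 2.69)
C = sqrt(26.3889)
C = 5.1370 m/s

5.1370


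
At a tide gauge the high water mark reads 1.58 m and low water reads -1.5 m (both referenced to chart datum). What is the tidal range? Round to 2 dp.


Tidal range = High water - Low water
Tidal range = 1.58 - (-1.5)
Tidal range = 3.08 m

3.08


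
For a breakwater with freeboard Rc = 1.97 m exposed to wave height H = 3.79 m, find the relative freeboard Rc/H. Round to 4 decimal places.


Relative freeboard = Rc / H
= 1.97 / 3.79
= 0.5198

0.5198


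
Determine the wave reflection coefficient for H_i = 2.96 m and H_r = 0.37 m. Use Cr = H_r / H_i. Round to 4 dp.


Cr = H_r / H_i
Cr = 0.37 / 2.96
Cr = 0.1250

0.1250


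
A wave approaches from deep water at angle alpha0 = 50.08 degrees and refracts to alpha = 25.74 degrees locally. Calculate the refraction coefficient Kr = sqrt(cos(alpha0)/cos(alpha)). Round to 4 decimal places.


Kr = sqrt(cos(alpha0) / cos(alpha))
cos(50.08) = 0.641717
cos(25.74) = 0.900774
Kr = sqrt(0.641717 / 0.900774)
Kr = sqrt(0.712407)
Kr = 0.8440

0.8440


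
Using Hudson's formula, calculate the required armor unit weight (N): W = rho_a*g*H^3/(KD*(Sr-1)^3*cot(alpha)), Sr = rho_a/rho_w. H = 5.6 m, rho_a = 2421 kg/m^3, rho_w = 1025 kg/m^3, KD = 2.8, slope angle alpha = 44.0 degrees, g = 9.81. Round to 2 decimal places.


Sr = rho_a / rho_w = 2421 / 1025 = 2.361951
(Sr - 1) = 1.361951
(Sr - 1)^3 = 2.526298
cot(44.0) = 1 / tan(44.0) = 1 / 0.965689 = 1.035530
Numerator = 2421 * 9.81 * 5.6^3 = 4170881.7562
Denominator = 2.8 * 2.526298 * 1.035530 = 7.324964
W = 4170881.7562 / 7.324964
W = 569406.44 N

569406.44


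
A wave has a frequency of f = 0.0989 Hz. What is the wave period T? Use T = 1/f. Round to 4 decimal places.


T = 1 / f
T = 1 / 0.0989
T = 10.1112 s

10.1112


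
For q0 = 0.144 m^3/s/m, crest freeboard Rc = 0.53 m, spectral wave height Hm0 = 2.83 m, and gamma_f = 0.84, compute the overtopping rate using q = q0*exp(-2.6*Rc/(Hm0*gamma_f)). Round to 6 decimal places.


q = q0 * exp(-2.6 * Rc / (Hm0 * gamma_f))
Exponent = -2.6 * 0.53 / (2.83 * 0.84)
= -2.6 * 0.53 / 2.3772
= -0.579674
exp(-0.579674) = 0.560081
q = 0.144 * 0.560081
q = 0.080652 m^3/s/m

0.080652


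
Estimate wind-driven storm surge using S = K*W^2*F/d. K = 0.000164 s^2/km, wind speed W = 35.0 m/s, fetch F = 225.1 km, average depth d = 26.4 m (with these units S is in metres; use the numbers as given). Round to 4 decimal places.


S = K * W^2 * F / d
W^2 = 35.0^2 = 1225.00
S = 0.000164 * 1225.00 * 225.1 / 26.4
Numerator = 0.000164 * 1225.00 * 225.1 = 45.222590
S = 45.222590 / 26.4 = 1.7130 m

1.7130


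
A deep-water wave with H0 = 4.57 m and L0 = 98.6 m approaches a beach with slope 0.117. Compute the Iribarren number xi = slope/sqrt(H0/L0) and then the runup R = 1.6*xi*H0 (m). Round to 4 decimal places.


xi = slope / sqrt(H0/L0)
H0/L0 = 4.57/98.6 = 0.046349
sqrt(0.046349) = 0.215288
xi = 0.117 / 0.215288 = 0.543458
R = 1.6 * xi * H0 = 1.6 * 0.543458 * 4.57
R = 3.9738 m

3.9738


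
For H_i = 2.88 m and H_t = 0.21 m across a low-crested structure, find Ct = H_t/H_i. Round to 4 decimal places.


Ct = H_t / H_i
Ct = 0.21 / 2.88
Ct = 0.0729

0.0729


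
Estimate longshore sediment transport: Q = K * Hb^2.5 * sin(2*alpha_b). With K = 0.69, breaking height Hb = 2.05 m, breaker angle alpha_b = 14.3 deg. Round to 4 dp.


Q = K * Hb^2.5 * sin(2 * alpha_b)
Hb^2.5 = 2.05^2.5 = 6.017064
sin(2 * 14.3) = sin(28.6) = 0.478692
Q = 0.69 * 6.017064 * 0.478692
Q = 1.9874 m^3/s

1.9874


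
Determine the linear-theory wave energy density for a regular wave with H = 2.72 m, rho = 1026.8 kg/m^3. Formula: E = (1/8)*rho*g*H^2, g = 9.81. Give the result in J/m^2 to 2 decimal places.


E = (1/8) * rho * g * H^2
E = (1/8) * 1026.8 * 9.81 * 2.72^2
E = 0.125 * 1026.8 * 9.81 * 7.3984
E = 9315.43 J/m^2

9315.43


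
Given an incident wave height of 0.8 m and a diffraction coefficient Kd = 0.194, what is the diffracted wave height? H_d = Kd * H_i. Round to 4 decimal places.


H_d = Kd * H_i
H_d = 0.194 * 0.8
H_d = 0.1552 m

0.1552


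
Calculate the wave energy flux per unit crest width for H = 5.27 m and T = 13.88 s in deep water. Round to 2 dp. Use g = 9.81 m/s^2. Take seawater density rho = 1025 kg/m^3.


P = rho * g^2 * H^2 * T / (32 * pi)
P = 1025 * 9.81^2 * 5.27^2 * 13.88 / (32 * pi)
P = 1025 * 96.2361 * 27.7729 * 13.88 / 100.53096
P = 378244.59 W/m

378244.59


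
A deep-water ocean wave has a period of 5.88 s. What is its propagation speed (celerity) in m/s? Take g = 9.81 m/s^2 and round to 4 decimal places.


We use the deep-water celerity formula:
C = g * T / (2 * pi)
C = 9.81 * 5.88 / (2 * 3.14159...)
C = 57.682800 / 6.283185
C = 9.1805 m/s

9.1805


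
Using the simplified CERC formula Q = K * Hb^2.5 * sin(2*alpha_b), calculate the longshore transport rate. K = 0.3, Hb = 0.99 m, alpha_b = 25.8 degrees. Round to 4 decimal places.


Q = K * Hb^2.5 * sin(2 * alpha_b)
Hb^2.5 = 0.99^2.5 = 0.975187
sin(2 * 25.8) = sin(51.6) = 0.783693
Q = 0.3 * 0.975187 * 0.783693
Q = 0.2293 m^3/s

0.2293


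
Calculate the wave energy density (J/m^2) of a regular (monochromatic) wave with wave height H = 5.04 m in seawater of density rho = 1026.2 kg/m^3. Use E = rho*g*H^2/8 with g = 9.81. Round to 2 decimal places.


E = (1/8) * rho * g * H^2
E = (1/8) * 1026.2 * 9.81 * 5.04^2
E = 0.125 * 1026.2 * 9.81 * 25.4016
E = 31964.81 J/m^2

31964.81


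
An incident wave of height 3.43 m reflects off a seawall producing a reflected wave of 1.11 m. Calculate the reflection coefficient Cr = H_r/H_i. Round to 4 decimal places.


Cr = H_r / H_i
Cr = 1.11 / 3.43
Cr = 0.3236

0.3236


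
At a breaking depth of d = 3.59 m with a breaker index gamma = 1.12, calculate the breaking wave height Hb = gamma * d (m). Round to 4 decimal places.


Hb = gamma * d
Hb = 1.12 * 3.59
Hb = 4.0208 m

4.0208


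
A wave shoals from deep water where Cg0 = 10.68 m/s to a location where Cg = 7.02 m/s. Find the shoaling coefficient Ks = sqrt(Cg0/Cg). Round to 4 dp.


Ks = sqrt(Cg0 / Cg)
Ks = sqrt(10.68 / 7.02)
Ks = sqrt(1.5214)
Ks = 1.2334

1.2334


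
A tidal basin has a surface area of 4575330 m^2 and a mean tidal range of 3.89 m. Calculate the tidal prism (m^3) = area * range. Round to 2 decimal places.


Tidal prism = Area * Tidal range
P = 4575330 * 3.89
P = 17798033.70 m^3

17798033.70


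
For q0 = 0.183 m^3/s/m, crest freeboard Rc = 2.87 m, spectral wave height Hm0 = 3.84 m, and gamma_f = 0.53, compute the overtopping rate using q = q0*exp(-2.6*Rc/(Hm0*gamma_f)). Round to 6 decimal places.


q = q0 * exp(-2.6 * Rc / (Hm0 * gamma_f))
Exponent = -2.6 * 2.87 / (3.84 * 0.53)
= -2.6 * 2.87 / 2.0352
= -3.666470
exp(-3.666470) = 0.025567
q = 0.183 * 0.025567
q = 0.004679 m^3/s/m

0.004679


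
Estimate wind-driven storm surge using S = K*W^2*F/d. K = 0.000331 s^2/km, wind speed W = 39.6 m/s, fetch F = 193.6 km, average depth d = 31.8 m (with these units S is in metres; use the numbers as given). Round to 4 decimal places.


S = K * W^2 * F / d
W^2 = 39.6^2 = 1568.16
S = 0.000331 * 1568.16 * 193.6 / 31.8
Numerator = 0.000331 * 1568.16 * 193.6 = 100.490202
S = 100.490202 / 31.8 = 3.1601 m

3.1601


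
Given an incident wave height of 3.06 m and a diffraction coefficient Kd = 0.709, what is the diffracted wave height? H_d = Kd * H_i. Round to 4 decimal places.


H_d = Kd * H_i
H_d = 0.709 * 3.06
H_d = 2.1695 m

2.1695


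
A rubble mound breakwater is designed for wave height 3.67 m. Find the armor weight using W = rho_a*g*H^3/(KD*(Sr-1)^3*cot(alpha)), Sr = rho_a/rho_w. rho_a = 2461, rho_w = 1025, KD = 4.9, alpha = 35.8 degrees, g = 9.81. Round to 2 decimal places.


Sr = rho_a / rho_w = 2461 / 1025 = 2.400976
(Sr - 1) = 1.400976
(Sr - 1)^3 = 2.749741
cot(35.8) = 1 / tan(35.8) = 1 / 0.721223 = 1.386534
Numerator = 2461 * 9.81 * 3.67^3 = 1193380.1612
Denominator = 4.9 * 2.749741 * 1.386534 = 18.681786
W = 1193380.1612 / 18.681786
W = 63879.34 N

63879.34


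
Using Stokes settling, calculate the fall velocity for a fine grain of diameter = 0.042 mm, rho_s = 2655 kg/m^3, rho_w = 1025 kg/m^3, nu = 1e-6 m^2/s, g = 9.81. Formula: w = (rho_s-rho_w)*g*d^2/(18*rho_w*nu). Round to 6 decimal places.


w = (rho_s - rho_w) * g * d^2 / (18 * rho_w * nu)
d = 0.042 mm = 0.000042 m
rho_s - rho_w = 2655 - 1025 = 1630
Numerator = 1630 * 9.81 * (0.000042)^2 = 0.000028206889
Denominator = 18 * 1025 * 1e-6 = 0.018450
w = 0.001529 m/s

0.001529


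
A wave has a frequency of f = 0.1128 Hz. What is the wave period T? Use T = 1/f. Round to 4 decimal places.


T = 1 / f
T = 1 / 0.1128
T = 8.8652 s

8.8652


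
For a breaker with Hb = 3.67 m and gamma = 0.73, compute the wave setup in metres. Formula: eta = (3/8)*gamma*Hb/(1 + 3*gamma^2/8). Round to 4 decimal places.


eta = (3/8) * gamma * Hb / (1 + 3*gamma^2/8)
Numerator = (3/8) * 0.73 * 3.67 = 1.004663
Denominator = 1 + 3*0.73^2/8 = 1 + 0.199838 = 1.199838
eta = 1.004663 / 1.199838
eta = 0.8373 m

0.8373


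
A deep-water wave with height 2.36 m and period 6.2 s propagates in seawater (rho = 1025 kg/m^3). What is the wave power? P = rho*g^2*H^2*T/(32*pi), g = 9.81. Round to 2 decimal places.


P = rho * g^2 * H^2 * T / (32 * pi)
P = 1025 * 9.81^2 * 2.36^2 * 6.2 / (32 * pi)
P = 1025 * 96.2361 * 5.5696 * 6.2 / 100.53096
P = 33882.68 W/m

33882.68


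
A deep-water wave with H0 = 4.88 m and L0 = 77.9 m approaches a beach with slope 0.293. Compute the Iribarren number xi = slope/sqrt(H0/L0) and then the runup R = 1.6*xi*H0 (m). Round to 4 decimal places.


xi = slope / sqrt(H0/L0)
H0/L0 = 4.88/77.9 = 0.062644
sqrt(0.062644) = 0.250289
xi = 0.293 / 0.250289 = 1.170648
R = 1.6 * xi * H0 = 1.6 * 1.170648 * 4.88
R = 9.1404 m

9.1404


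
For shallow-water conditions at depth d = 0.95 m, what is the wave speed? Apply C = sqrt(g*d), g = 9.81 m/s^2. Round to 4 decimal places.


Using the shallow-water approximation:
C = sqrt(g * d) = sqrt(9.81 * 0.95)
C = sqrt(9.3195)
C = 3.0528 m/s

3.0528


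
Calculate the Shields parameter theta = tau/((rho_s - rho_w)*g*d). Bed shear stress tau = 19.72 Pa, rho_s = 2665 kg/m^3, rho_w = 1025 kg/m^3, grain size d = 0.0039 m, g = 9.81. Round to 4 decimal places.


theta = tau / ((rho_s - rho_w) * g * d)
rho_s - rho_w = 2665 - 1025 = 1640
Denominator = 1640 * 9.81 * 0.0039 = 62.744760
theta = 19.72 / 62.744760
theta = 0.3143

0.3143


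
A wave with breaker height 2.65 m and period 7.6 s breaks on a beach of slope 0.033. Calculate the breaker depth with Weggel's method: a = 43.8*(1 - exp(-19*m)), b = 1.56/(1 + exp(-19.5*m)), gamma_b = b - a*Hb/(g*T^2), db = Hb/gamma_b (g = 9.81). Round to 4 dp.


a = 43.8 * (1 - exp(-19 * m))
exp(-19 * 0.033) = exp(-0.6270) = 0.534192
a = 43.8 * (1 - 0.534192) = 20.402391
b = 1.56 / (1 + exp(-19.5 * m))
exp(-19.5 * 0.033) = exp(-0.6435) = 0.525450
b = 1.56 / (1 + 0.525450) = 1.022649
Hb / (g * T^2) = 2.65 / (9.81 * 7.6^2) = 2.65 / 566.6256 = 0.00467681
gamma_b = b - a * Hb/(g*T^2) = 1.022649 - 20.402391 * 0.00467681 = 0.927231
db = Hb / gamma_b = 2.65 / 0.927231
db = 2.8580 m

2.8580


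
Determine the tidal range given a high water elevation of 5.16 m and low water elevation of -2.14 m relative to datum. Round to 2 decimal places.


Tidal range = High water - Low water
Tidal range = 5.16 - (-2.14)
Tidal range = 7.30 m

7.30


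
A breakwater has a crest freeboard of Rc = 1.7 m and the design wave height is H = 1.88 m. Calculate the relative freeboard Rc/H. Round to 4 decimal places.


Relative freeboard = Rc / H
= 1.7 / 1.88
= 0.9043

0.9043


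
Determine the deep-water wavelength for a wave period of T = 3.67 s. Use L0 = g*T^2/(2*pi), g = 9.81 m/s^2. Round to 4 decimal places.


L0 = g * T^2 / (2 * pi)
L0 = 9.81 * 3.67^2 / (2 * pi)
L0 = 9.81 * 13.4689 / 6.28319
L0 = 132.1299 / 6.28319
L0 = 21.0291 m

21.0291


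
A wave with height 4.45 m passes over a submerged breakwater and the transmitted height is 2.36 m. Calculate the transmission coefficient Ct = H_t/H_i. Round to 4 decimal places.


Ct = H_t / H_i
Ct = 2.36 / 4.45
Ct = 0.5303

0.5303


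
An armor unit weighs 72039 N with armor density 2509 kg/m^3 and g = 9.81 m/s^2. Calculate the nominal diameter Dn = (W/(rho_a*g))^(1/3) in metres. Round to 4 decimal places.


V = W / (rho_a * g)
V = 72039 / (2509 * 9.81)
V = 72039 / 24613.29
V = 2.926833 m^3
Dn = V^(1/3) = 2.926833^(1/3)
Dn = 1.4304 m

1.4304


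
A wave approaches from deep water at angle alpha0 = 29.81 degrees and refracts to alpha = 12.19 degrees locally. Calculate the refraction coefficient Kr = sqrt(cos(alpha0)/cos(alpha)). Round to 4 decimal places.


Kr = sqrt(cos(alpha0) / cos(alpha))
cos(29.81) = 0.867679
cos(12.19) = 0.977453
Kr = sqrt(0.867679 / 0.977453)
Kr = sqrt(0.887694)
Kr = 0.9422

0.9422


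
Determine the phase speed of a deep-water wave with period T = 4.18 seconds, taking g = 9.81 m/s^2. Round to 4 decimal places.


We use the deep-water celerity formula:
C = g * T / (2 * pi)
C = 9.81 * 4.18 / (2 * 3.14159...)
C = 41.005800 / 6.283185
C = 6.5263 m/s

6.5263


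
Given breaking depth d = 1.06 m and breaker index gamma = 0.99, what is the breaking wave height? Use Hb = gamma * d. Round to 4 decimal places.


Hb = gamma * d
Hb = 0.99 * 1.06
Hb = 1.0494 m

1.0494


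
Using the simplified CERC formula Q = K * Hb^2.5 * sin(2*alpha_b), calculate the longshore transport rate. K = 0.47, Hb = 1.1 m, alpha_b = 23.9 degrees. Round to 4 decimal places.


Q = K * Hb^2.5 * sin(2 * alpha_b)
Hb^2.5 = 1.1^2.5 = 1.269059
sin(2 * 23.9) = sin(47.8) = 0.740805
Q = 0.47 * 1.269059 * 0.740805
Q = 0.4419 m^3/s

0.4419


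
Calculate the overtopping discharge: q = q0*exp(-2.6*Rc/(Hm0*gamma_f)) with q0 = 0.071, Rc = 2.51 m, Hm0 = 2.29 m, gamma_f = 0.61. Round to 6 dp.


q = q0 * exp(-2.6 * Rc / (Hm0 * gamma_f))
Exponent = -2.6 * 2.51 / (2.29 * 0.61)
= -2.6 * 2.51 / 1.3969
= -4.671773
exp(-4.671773) = 0.009356
q = 0.071 * 0.009356
q = 0.000664 m^3/s/m

0.000664


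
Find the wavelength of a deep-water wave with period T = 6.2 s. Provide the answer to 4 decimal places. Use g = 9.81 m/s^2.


L0 = g * T^2 / (2 * pi)
L0 = 9.81 * 6.2^2 / (2 * pi)
L0 = 9.81 * 38.4400 / 6.28319
L0 = 377.0964 / 6.28319
L0 = 60.0168 m

60.0168


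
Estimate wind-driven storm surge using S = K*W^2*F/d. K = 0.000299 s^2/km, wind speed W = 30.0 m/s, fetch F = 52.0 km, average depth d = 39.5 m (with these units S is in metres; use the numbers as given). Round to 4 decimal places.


S = K * W^2 * F / d
W^2 = 30.0^2 = 900.00
S = 0.000299 * 900.00 * 52.0 / 39.5
Numerator = 0.000299 * 900.00 * 52.0 = 13.993200
S = 13.993200 / 39.5 = 0.3543 m

0.3543


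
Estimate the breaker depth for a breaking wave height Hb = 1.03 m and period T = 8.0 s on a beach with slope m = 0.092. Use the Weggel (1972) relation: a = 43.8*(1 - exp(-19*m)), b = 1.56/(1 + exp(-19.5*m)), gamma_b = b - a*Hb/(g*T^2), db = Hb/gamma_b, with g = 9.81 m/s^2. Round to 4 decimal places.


a = 43.8 * (1 - exp(-19 * m))
exp(-19 * 0.092) = exp(-1.7480) = 0.174122
a = 43.8 * (1 - 0.174122) = 36.173463
b = 1.56 / (1 + exp(-19.5 * m))
exp(-19.5 * 0.092) = exp(-1.7940) = 0.166294
b = 1.56 / (1 + 0.166294) = 1.337571
Hb / (g * T^2) = 1.03 / (9.81 * 8.0^2) = 1.03 / 627.8400 = 0.00164055
gamma_b = b - a * Hb/(g*T^2) = 1.337571 - 36.173463 * 0.00164055 = 1.278226
db = Hb / gamma_b = 1.03 / 1.278226
db = 0.8058 m

0.8058


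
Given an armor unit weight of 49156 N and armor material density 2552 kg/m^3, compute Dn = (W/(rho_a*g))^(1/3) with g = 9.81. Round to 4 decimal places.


V = W / (rho_a * g)
V = 49156 / (2552 * 9.81)
V = 49156 / 25035.12
V = 1.963482 m^3
Dn = V^(1/3) = 1.963482^(1/3)
Dn = 1.2522 m

1.2522


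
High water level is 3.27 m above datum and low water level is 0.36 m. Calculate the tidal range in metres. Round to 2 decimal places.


Tidal range = High water - Low water
Tidal range = 3.27 - (0.36)
Tidal range = 2.91 m

2.91


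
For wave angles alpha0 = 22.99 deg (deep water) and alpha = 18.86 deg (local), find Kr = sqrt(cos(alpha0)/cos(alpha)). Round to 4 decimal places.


Kr = sqrt(cos(alpha0) / cos(alpha))
cos(22.99) = 0.920573
cos(18.86) = 0.946311
Kr = sqrt(0.920573 / 0.946311)
Kr = sqrt(0.972802)
Kr = 0.9863

0.9863


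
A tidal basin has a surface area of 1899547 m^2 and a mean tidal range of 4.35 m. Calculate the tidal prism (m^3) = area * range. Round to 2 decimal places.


Tidal prism = Area * Tidal range
P = 1899547 * 4.35
P = 8263029.45 m^3

8263029.45


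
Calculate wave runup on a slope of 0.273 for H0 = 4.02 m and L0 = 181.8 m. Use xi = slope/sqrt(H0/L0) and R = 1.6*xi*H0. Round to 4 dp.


xi = slope / sqrt(H0/L0)
H0/L0 = 4.02/181.8 = 0.022112
sqrt(0.022112) = 0.148702
xi = 0.273 / 0.148702 = 1.835890
R = 1.6 * xi * H0 = 1.6 * 1.835890 * 4.02
R = 11.8084 m

11.8084


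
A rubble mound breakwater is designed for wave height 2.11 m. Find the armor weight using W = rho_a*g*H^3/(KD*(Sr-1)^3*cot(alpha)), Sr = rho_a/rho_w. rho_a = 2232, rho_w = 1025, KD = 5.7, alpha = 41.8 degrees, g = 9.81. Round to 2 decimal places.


Sr = rho_a / rho_w = 2232 / 1025 = 2.177561
(Sr - 1) = 1.177561
(Sr - 1)^3 = 1.632865
cot(41.8) = 1 / tan(41.8) = 1 / 0.894103 = 1.118439
Numerator = 2232 * 9.81 * 2.11^3 = 205688.7617
Denominator = 5.7 * 1.632865 * 1.118439 = 10.409681
W = 205688.7617 / 10.409681
W = 19759.37 N

19759.37


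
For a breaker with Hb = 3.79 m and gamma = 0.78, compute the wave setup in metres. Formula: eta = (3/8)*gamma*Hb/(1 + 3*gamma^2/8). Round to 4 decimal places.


eta = (3/8) * gamma * Hb / (1 + 3*gamma^2/8)
Numerator = (3/8) * 0.78 * 3.79 = 1.108575
Denominator = 1 + 3*0.78^2/8 = 1 + 0.228150 = 1.228150
eta = 1.108575 / 1.228150
eta = 0.9026 m

0.9026


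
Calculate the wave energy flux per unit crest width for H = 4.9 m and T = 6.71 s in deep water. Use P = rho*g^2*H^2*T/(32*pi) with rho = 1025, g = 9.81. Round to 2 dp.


P = rho * g^2 * H^2 * T / (32 * pi)
P = 1025 * 9.81^2 * 4.9^2 * 6.71 / (32 * pi)
P = 1025 * 96.2361 * 24.0100 * 6.71 / 100.53096
P = 158079.92 W/m

158079.92


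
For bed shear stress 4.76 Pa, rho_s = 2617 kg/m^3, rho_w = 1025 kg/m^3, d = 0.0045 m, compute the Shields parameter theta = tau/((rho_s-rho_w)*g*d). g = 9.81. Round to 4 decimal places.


theta = tau / ((rho_s - rho_w) * g * d)
rho_s - rho_w = 2617 - 1025 = 1592
Denominator = 1592 * 9.81 * 0.0045 = 70.278840
theta = 4.76 / 70.278840
theta = 0.0677

0.0677


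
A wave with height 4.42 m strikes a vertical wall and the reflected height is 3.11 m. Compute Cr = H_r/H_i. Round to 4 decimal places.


Cr = H_r / H_i
Cr = 3.11 / 4.42
Cr = 0.7036

0.7036


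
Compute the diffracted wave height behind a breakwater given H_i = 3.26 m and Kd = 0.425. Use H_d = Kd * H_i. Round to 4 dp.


H_d = Kd * H_i
H_d = 0.425 * 3.26
H_d = 1.3855 m

1.3855


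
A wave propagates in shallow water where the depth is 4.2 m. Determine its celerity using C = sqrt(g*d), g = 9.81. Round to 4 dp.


Using the shallow-water approximation:
C = sqrt(g * d) = sqrt(9.81 * 4.2)
C = sqrt(41.2020)
C = 6.4189 m/s

6.4189


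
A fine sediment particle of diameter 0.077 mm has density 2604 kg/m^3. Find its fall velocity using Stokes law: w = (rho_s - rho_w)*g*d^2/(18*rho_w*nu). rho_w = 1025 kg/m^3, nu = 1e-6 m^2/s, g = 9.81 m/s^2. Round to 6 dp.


w = (rho_s - rho_w) * g * d^2 / (18 * rho_w * nu)
d = 0.077 mm = 0.000077 m
rho_s - rho_w = 2604 - 1025 = 1579
Numerator = 1579 * 9.81 * (0.000077)^2 = 0.000091840151
Denominator = 18 * 1025 * 1e-6 = 0.018450
w = 0.004978 m/s

0.004978


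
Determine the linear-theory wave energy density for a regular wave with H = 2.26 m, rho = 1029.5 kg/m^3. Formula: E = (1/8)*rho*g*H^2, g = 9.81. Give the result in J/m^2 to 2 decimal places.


E = (1/8) * rho * g * H^2
E = (1/8) * 1029.5 * 9.81 * 2.26^2
E = 0.125 * 1029.5 * 9.81 * 5.1076
E = 6447.96 J/m^2

6447.96


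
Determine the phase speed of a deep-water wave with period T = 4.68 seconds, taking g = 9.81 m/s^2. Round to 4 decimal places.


We use the deep-water celerity formula:
C = g * T / (2 * pi)
C = 9.81 * 4.68 / (2 * 3.14159...)
C = 45.910800 / 6.283185
C = 7.3069 m/s

7.3069


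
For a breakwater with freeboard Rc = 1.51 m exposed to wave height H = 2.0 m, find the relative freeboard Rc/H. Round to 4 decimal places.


Relative freeboard = Rc / H
= 1.51 / 2.0
= 0.7550

0.7550


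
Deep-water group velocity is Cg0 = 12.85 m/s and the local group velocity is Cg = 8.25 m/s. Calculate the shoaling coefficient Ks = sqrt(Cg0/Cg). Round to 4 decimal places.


Ks = sqrt(Cg0 / Cg)
Ks = sqrt(12.85 / 8.25)
Ks = sqrt(1.5576)
Ks = 1.2480

1.2480


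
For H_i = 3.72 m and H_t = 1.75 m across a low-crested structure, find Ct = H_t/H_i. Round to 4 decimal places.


Ct = H_t / H_i
Ct = 1.75 / 3.72
Ct = 0.4704

0.4704


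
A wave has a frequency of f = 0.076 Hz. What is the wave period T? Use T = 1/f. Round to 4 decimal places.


T = 1 / f
T = 1 / 0.076
T = 13.1579 s

13.1579


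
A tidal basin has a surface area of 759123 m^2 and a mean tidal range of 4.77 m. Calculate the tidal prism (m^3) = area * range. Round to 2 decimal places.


Tidal prism = Area * Tidal range
P = 759123 * 4.77
P = 3621016.71 m^3

3621016.71


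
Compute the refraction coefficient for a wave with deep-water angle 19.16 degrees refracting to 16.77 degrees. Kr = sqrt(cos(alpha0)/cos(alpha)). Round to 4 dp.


Kr = sqrt(cos(alpha0) / cos(alpha))
cos(19.16) = 0.944606
cos(16.77) = 0.957471
Kr = sqrt(0.944606 / 0.957471)
Kr = sqrt(0.986564)
Kr = 0.9933

0.9933


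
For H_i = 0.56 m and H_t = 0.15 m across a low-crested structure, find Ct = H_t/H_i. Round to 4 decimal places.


Ct = H_t / H_i
Ct = 0.15 / 0.56
Ct = 0.2679

0.2679


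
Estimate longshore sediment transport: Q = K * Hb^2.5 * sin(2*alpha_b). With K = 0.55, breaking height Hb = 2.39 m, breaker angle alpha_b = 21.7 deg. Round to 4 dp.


Q = K * Hb^2.5 * sin(2 * alpha_b)
Hb^2.5 = 2.39^2.5 = 8.830692
sin(2 * 21.7) = sin(43.4) = 0.687088
Q = 0.55 * 8.830692 * 0.687088
Q = 3.3371 m^3/s

3.3371


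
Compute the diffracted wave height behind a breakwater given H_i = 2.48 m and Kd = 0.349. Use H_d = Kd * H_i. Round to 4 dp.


H_d = Kd * H_i
H_d = 0.349 * 2.48
H_d = 0.8655 m

0.8655


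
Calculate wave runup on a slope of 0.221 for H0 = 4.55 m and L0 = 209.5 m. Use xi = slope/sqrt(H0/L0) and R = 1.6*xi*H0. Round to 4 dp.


xi = slope / sqrt(H0/L0)
H0/L0 = 4.55/209.5 = 0.021718
sqrt(0.021718) = 0.147372
xi = 0.221 / 0.147372 = 1.499611
R = 1.6 * xi * H0 = 1.6 * 1.499611 * 4.55
R = 10.9172 m

10.9172


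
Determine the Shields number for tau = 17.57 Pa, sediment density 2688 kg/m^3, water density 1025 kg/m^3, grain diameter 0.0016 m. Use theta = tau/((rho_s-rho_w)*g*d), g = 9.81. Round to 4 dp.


theta = tau / ((rho_s - rho_w) * g * d)
rho_s - rho_w = 2688 - 1025 = 1663
Denominator = 1663 * 9.81 * 0.0016 = 26.102448
theta = 17.57 / 26.102448
theta = 0.6731

0.6731


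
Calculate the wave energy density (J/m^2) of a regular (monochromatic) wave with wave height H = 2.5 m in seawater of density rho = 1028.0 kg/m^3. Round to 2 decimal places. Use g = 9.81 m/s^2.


E = (1/8) * rho * g * H^2
E = (1/8) * 1028.0 * 9.81 * 2.5^2
E = 0.125 * 1028.0 * 9.81 * 6.2500
E = 7878.66 J/m^2

7878.66


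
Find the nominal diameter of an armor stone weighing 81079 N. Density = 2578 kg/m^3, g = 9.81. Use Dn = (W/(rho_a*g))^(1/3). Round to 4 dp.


V = W / (rho_a * g)
V = 81079 / (2578 * 9.81)
V = 81079 / 25290.18
V = 3.205948 m^3
Dn = V^(1/3) = 3.205948^(1/3)
Dn = 1.4745 m

1.4745


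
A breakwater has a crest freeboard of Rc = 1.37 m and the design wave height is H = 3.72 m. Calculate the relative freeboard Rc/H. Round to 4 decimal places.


Relative freeboard = Rc / H
= 1.37 / 3.72
= 0.3683

0.3683


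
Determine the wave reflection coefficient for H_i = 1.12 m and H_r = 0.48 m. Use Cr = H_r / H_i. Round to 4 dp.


Cr = H_r / H_i
Cr = 0.48 / 1.12
Cr = 0.4286

0.4286


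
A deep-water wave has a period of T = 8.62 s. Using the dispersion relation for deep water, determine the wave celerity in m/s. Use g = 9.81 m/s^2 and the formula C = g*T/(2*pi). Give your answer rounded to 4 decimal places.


We use the deep-water celerity formula:
C = g * T / (2 * pi)
C = 9.81 * 8.62 / (2 * 3.14159...)
C = 84.562200 / 6.283185
C = 13.4585 m/s

13.4585


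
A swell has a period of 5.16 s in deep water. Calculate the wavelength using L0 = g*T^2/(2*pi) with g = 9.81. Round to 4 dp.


L0 = g * T^2 / (2 * pi)
L0 = 9.81 * 5.16^2 / (2 * pi)
L0 = 9.81 * 26.6256 / 6.28319
L0 = 261.1971 / 6.28319
L0 = 41.5708 m

41.5708


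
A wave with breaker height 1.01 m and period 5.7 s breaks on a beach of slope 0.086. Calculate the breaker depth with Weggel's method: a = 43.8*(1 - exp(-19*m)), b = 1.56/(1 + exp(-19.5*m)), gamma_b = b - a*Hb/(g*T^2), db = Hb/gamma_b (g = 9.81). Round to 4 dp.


a = 43.8 * (1 - exp(-19 * m))
exp(-19 * 0.086) = exp(-1.6340) = 0.195147
a = 43.8 * (1 - 0.195147) = 35.252543
b = 1.56 / (1 + exp(-19.5 * m))
exp(-19.5 * 0.086) = exp(-1.6770) = 0.186934
b = 1.56 / (1 + 0.186934) = 1.314311
Hb / (g * T^2) = 1.01 / (9.81 * 5.7^2) = 1.01 / 318.7269 = 0.00316886
gamma_b = b - a * Hb/(g*T^2) = 1.314311 - 35.252543 * 0.00316886 = 1.202600
db = Hb / gamma_b = 1.01 / 1.202600
db = 0.8398 m

0.8398


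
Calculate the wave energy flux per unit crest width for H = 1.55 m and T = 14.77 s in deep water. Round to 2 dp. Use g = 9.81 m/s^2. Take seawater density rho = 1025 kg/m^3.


P = rho * g^2 * H^2 * T / (32 * pi)
P = 1025 * 9.81^2 * 1.55^2 * 14.77 / (32 * pi)
P = 1025 * 96.2361 * 2.4025 * 14.77 / 100.53096
P = 34818.17 W/m

34818.17


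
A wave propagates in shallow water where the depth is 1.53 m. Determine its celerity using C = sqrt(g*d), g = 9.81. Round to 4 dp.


Using the shallow-water approximation:
C = sqrt(g * d) = sqrt(9.81 * 1.53)
C = sqrt(15.0093)
C = 3.8742 m/s

3.8742


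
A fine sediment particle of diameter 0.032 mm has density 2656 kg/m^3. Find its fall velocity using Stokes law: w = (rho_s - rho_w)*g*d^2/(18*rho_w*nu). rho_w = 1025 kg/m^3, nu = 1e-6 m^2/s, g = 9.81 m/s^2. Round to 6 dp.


w = (rho_s - rho_w) * g * d^2 / (18 * rho_w * nu)
d = 0.032 mm = 0.000032 m
rho_s - rho_w = 2656 - 1025 = 1631
Numerator = 1631 * 9.81 * (0.000032)^2 = 0.000016384113
Denominator = 18 * 1025 * 1e-6 = 0.018450
w = 0.000888 m/s

0.000888


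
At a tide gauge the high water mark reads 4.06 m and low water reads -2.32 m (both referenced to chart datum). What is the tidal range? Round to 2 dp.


Tidal range = High water - Low water
Tidal range = 4.06 - (-2.32)
Tidal range = 6.38 m

6.38


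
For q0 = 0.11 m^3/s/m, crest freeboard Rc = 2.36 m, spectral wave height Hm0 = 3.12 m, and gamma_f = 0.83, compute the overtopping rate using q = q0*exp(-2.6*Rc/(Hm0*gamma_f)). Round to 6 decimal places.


q = q0 * exp(-2.6 * Rc / (Hm0 * gamma_f))
Exponent = -2.6 * 2.36 / (3.12 * 0.83)
= -2.6 * 2.36 / 2.5896
= -2.369478
exp(-2.369478) = 0.093530
q = 0.11 * 0.093530
q = 0.010288 m^3/s/m

0.010288


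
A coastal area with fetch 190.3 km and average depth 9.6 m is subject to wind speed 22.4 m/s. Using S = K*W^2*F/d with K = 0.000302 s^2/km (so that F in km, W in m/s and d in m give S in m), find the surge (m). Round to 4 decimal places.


S = K * W^2 * F / d
W^2 = 22.4^2 = 501.76
S = 0.000302 * 501.76 * 190.3 / 9.6
Numerator = 0.000302 * 501.76 * 190.3 = 28.836448
S = 28.836448 / 9.6 = 3.0038 m

3.0038


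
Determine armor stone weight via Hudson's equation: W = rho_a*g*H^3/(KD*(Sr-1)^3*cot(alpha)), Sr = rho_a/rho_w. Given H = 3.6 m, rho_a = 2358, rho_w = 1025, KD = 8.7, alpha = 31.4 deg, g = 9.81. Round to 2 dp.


Sr = rho_a / rho_w = 2358 / 1025 = 2.300488
(Sr - 1) = 1.300488
(Sr - 1)^3 = 2.199474
cot(31.4) = 1 / tan(31.4) = 1 / 0.610403 = 1.638263
Numerator = 2358 * 9.81 * 3.6^3 = 1079245.6589
Denominator = 8.7 * 2.199474 * 1.638263 = 31.348858
W = 1079245.6589 / 31.348858
W = 34426.95 N

34426.95


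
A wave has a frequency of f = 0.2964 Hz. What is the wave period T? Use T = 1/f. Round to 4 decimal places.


T = 1 / f
T = 1 / 0.2964
T = 3.3738 s

3.3738


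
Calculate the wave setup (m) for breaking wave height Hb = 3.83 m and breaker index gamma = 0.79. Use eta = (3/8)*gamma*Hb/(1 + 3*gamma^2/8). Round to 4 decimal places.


eta = (3/8) * gamma * Hb / (1 + 3*gamma^2/8)
Numerator = (3/8) * 0.79 * 3.83 = 1.134637
Denominator = 1 + 3*0.79^2/8 = 1 + 0.234038 = 1.234038
eta = 1.134637 / 1.234038
eta = 0.9195 m

0.9195


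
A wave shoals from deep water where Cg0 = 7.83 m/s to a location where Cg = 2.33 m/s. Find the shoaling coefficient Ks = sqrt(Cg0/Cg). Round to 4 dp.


Ks = sqrt(Cg0 / Cg)
Ks = sqrt(7.83 / 2.33)
Ks = sqrt(3.3605)
Ks = 1.8332

1.8332


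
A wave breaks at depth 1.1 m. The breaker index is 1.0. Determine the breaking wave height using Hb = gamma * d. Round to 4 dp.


Hb = gamma * d
Hb = 1.0 * 1.1
Hb = 1.1000 m

1.1000


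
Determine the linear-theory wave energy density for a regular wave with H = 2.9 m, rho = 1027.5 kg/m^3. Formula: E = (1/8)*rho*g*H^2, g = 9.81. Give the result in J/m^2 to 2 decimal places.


E = (1/8) * rho * g * H^2
E = (1/8) * 1027.5 * 9.81 * 2.9^2
E = 0.125 * 1027.5 * 9.81 * 8.4100
E = 10596.36 J/m^2

10596.36


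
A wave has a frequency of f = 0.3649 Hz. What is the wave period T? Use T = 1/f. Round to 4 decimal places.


T = 1 / f
T = 1 / 0.3649
T = 2.7405 s

2.7405


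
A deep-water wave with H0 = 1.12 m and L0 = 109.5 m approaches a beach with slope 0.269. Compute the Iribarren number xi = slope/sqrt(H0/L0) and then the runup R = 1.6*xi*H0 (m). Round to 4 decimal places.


xi = slope / sqrt(H0/L0)
H0/L0 = 1.12/109.5 = 0.010228
sqrt(0.010228) = 0.101135
xi = 0.269 / 0.101135 = 2.659808
R = 1.6 * xi * H0 = 1.6 * 2.659808 * 1.12
R = 4.7664 m

4.7664


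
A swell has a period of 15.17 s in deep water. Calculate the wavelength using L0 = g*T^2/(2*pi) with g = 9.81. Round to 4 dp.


L0 = g * T^2 / (2 * pi)
L0 = 9.81 * 15.17^2 / (2 * pi)
L0 = 9.81 * 230.1289 / 6.28319
L0 = 2257.5645 / 6.28319
L0 = 359.3026 m

359.3026


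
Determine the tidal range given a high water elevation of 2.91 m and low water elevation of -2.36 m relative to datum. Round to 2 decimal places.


Tidal range = High water - Low water
Tidal range = 2.91 - (-2.36)
Tidal range = 5.27 m

5.27


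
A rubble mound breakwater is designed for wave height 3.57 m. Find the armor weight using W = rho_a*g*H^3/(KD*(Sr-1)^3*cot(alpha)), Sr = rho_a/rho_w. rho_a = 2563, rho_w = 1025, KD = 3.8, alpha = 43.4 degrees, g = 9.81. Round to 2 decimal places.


Sr = rho_a / rho_w = 2563 / 1025 = 2.500488
(Sr - 1) = 1.500488
(Sr - 1)^3 = 3.378294
cot(43.4) = 1 / tan(43.4) = 1 / 0.945653 = 1.057470
Numerator = 2563 * 9.81 * 3.57^3 = 1143990.0889
Denominator = 3.8 * 3.378294 * 1.057470 = 13.575293
W = 1143990.0889 / 13.575293
W = 84270.01 N

84270.01


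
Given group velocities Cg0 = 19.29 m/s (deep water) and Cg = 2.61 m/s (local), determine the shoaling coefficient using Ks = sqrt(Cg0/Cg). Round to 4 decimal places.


Ks = sqrt(Cg0 / Cg)
Ks = sqrt(19.29 / 2.61)
Ks = sqrt(7.3908)
Ks = 2.7186

2.7186


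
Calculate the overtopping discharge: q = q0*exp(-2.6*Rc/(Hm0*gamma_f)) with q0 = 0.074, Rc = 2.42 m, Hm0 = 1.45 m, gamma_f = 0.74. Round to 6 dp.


q = q0 * exp(-2.6 * Rc / (Hm0 * gamma_f))
Exponent = -2.6 * 2.42 / (1.45 * 0.74)
= -2.6 * 2.42 / 1.0730
= -5.863933
exp(-5.863933) = 0.002840
q = 0.074 * 0.002840
q = 0.000210 m^3/s/m

0.000210


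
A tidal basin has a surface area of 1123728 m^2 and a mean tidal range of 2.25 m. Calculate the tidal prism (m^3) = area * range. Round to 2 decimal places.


Tidal prism = Area * Tidal range
P = 1123728 * 2.25
P = 2528388.00 m^3

2528388.00


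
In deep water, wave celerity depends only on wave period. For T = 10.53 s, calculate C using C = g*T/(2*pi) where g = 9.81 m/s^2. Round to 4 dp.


We use the deep-water celerity formula:
C = g * T / (2 * pi)
C = 9.81 * 10.53 / (2 * 3.14159...)
C = 103.299300 / 6.283185
C = 16.4406 m/s

16.4406


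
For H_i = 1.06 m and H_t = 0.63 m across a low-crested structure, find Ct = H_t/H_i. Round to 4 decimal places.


Ct = H_t / H_i
Ct = 0.63 / 1.06
Ct = 0.5943

0.5943


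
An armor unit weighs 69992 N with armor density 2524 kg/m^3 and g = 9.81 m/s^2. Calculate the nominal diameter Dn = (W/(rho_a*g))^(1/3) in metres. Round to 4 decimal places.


V = W / (rho_a * g)
V = 69992 / (2524 * 9.81)
V = 69992 / 24760.44
V = 2.826767 m^3
Dn = V^(1/3) = 2.826767^(1/3)
Dn = 1.4139 m

1.4139


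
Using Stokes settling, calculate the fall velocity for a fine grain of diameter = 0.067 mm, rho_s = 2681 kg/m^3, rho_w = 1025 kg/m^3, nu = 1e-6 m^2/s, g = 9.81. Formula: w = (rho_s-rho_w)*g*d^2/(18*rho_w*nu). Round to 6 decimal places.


w = (rho_s - rho_w) * g * d^2 / (18 * rho_w * nu)
d = 0.067 mm = 0.000067 m
rho_s - rho_w = 2681 - 1025 = 1656
Numerator = 1656 * 9.81 * (0.000067)^2 = 0.000072925421
Denominator = 18 * 1025 * 1e-6 = 0.018450
w = 0.003953 m/s

0.003953


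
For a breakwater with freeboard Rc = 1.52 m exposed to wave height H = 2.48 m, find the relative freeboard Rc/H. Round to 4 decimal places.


Relative freeboard = Rc / H
= 1.52 / 2.48
= 0.6129

0.6129


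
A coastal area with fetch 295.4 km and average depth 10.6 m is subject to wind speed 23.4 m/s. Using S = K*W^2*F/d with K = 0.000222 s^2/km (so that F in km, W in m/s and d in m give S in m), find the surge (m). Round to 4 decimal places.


S = K * W^2 * F / d
W^2 = 23.4^2 = 547.56
S = 0.000222 * 547.56 * 295.4 / 10.6
Numerator = 0.000222 * 547.56 * 295.4 = 35.908328
S = 35.908328 / 10.6 = 3.3876 m

3.3876


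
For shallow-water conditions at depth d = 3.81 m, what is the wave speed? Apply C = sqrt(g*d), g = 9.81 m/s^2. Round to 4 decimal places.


Using the shallow-water approximation:
C = sqrt(g * d) = sqrt(9.81 * 3.81)
C = sqrt(37.3761)
C = 6.1136 m/s

6.1136


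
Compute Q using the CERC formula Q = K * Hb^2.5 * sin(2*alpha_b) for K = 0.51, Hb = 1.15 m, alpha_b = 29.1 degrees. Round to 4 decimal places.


Q = K * Hb^2.5 * sin(2 * alpha_b)
Hb^2.5 = 1.15^2.5 = 1.418223
sin(2 * 29.1) = sin(58.2) = 0.849893
Q = 0.51 * 1.418223 * 0.849893
Q = 0.6147 m^3/s

0.6147


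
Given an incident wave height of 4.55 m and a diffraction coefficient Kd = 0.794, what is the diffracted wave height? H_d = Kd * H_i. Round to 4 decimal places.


H_d = Kd * H_i
H_d = 0.794 * 4.55
H_d = 3.6127 m

3.6127


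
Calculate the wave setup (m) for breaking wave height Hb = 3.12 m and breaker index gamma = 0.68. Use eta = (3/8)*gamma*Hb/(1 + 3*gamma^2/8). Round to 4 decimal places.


eta = (3/8) * gamma * Hb / (1 + 3*gamma^2/8)
Numerator = (3/8) * 0.68 * 3.12 = 0.795600
Denominator = 1 + 3*0.68^2/8 = 1 + 0.173400 = 1.173400
eta = 0.795600 / 1.173400
eta = 0.6780 m

0.6780


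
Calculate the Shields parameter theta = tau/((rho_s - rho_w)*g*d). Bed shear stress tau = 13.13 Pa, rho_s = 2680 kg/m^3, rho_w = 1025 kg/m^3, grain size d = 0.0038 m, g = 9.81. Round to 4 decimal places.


theta = tau / ((rho_s - rho_w) * g * d)
rho_s - rho_w = 2680 - 1025 = 1655
Denominator = 1655 * 9.81 * 0.0038 = 61.695090
theta = 13.13 / 61.695090
theta = 0.2128

0.2128
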